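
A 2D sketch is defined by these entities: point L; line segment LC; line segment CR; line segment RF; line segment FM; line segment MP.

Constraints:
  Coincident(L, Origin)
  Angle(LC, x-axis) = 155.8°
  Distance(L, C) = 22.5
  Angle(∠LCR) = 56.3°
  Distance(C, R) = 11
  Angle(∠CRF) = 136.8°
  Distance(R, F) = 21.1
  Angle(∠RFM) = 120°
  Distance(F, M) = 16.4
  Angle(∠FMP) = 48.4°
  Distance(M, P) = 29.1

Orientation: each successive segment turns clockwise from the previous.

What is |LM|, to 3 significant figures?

15.5

L is at the origin; LC runs at 155.8° with length 22.5, so C = (-20.5, 9.22). ∠LCR = 56.3° gives CR at 32.1° from the x-axis; with |CR| = 11.0, R = (-11.2, 15.1). ∠CRF = 136.8° gives RF at -11.1° from the x-axis; with |RF| = 21.1, F = (9.50, 11.0). ∠RFM = 120.0° gives FM at -71.1° from the x-axis; with |FM| = 16.4, M = (14.8, -4.51). Then |LM| = |M − L| = 15.5.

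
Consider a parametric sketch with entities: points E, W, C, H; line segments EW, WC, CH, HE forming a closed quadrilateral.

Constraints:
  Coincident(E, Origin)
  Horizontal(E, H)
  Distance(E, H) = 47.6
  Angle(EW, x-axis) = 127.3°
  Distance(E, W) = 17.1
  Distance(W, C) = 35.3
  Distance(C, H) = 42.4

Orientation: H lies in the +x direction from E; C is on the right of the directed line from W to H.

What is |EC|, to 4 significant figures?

18.33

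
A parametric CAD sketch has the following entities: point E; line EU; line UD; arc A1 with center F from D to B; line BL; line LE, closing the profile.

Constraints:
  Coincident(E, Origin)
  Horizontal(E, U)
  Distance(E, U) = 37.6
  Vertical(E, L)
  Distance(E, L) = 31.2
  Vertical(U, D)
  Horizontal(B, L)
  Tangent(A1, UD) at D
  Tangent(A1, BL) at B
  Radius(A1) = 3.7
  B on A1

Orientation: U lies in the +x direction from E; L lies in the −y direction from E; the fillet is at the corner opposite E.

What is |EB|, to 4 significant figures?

46.07

E is at the origin; E and U share the same y with |EU| = 37.6 and U on the +x side, so U = (37.60, 0.000). E and L share the same x with |EL| = 31.2 and L on the −y side, so L = (0.000, -31.20). The virtual corner opposite E is at (37.60, -31.20). Tangency of A1 to UD means the radius FD is perpendicular to UD and tangency of A1 to BL means the radius FB is perpendicular to BL, with radius 3.7, so the center F sits 3.7 in from both sides at F = (33.90, -27.50). That places the tangent points at D = (37.60, -27.50) on UD and B = (33.90, -31.20) on BL. Then |EB| = |B − E| = 46.07.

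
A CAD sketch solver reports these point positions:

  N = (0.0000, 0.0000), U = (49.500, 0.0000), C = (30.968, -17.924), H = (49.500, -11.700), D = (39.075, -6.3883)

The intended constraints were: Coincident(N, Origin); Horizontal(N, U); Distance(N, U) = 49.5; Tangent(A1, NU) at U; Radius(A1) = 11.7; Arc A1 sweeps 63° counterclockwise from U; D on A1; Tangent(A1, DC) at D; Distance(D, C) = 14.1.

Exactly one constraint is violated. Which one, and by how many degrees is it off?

Tangent(A1, DC) at D — off by 8.10°.

N = (0.00, 0.00) ✓; N.y = 0.00, U.y = 0.00 ✓; |NU| = 49.50 ✓; ∠(HU, UN) = 90.00° ✓; |HU| = 11.70 ✓; bearing(H→D) − bearing(H→U) = 63.00° ✓; |HD| = 11.70 ✓; ∠(HD, DC) = 98.10° ✗; |DC| = 14.10 ✓.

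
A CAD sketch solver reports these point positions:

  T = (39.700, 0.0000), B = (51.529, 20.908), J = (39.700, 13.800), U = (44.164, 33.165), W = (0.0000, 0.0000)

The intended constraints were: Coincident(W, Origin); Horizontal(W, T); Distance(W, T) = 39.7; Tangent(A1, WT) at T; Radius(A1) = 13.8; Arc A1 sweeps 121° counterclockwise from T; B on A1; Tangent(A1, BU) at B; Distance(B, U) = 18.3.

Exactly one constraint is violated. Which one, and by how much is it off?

Distance(B, U) = 18.3 — off by 4.00.

W = (0.00, 0.00) ✓; W.y = 0.00, T.y = 0.00 ✓; |WT| = 39.70 ✓; ∠(JT, TW) = 90.00° ✓; |JT| = 13.80 ✓; bearing(J→B) − bearing(J→T) = 121.0° ✓; |JB| = 13.80 ✓; ∠(JB, BU) = 90.00° ✓; |BU| = 14.30 ✗.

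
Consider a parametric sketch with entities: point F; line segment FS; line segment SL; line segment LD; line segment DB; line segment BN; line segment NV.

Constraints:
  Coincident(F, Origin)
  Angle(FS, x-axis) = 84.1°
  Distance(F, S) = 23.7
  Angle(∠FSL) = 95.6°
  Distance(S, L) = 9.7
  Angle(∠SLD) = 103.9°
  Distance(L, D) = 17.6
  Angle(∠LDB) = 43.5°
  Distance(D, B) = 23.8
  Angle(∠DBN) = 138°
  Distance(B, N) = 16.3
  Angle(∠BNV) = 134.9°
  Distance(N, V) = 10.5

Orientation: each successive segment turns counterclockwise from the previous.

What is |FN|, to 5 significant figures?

35.972

∠LDB = 43.5° gives DB at 21.100° from the x-axis; with |DB| = 23.8, B = (7.5859, 18.178). ∠DBN = 138.0° gives BN at 63.100° from the x-axis; with |BN| = 16.3, N = (14.961, 32.714). Then |FN| = |N − F| = 35.972.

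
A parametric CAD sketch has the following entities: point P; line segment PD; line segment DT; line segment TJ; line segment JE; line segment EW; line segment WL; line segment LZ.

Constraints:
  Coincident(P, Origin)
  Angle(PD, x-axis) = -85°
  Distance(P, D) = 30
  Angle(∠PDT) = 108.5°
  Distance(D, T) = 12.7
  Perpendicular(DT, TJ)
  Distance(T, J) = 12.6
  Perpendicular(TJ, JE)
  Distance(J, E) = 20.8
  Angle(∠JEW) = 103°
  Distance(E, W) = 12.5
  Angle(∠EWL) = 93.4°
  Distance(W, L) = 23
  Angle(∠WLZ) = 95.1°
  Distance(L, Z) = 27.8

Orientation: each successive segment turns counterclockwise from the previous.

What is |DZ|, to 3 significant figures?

29.1

P is at the origin; PD runs at -85.0° with length 30.0, so D = (2.61, -29.9). ∠PDT = 108.5° gives DT at -13.5° from the x-axis; with |DT| = 12.7, T = (15.0, -32.9). DT ⟂ TJ, so TJ runs at 76.5°; with |TJ| = 12.6, J = (17.9, -20.6). TJ ⟂ JE, so JE runs at 166°; with |JE| = 20.8, E = (-2.32, -15.7). ∠JEW = 103.0° gives EW at -116° from the x-axis; with |EW| = 12.5, W = (-7.90, -26.9). ∠EWL = 93.4° gives WL at -29.9° from the x-axis; with |WL| = 23.0, L = (12.0, -38.4). ∠WLZ = 95.1° gives LZ at 55.0° from the x-axis; with |LZ| = 27.8, Z = (28.0, -15.6). Then |DZ| = |Z − D| = 29.1.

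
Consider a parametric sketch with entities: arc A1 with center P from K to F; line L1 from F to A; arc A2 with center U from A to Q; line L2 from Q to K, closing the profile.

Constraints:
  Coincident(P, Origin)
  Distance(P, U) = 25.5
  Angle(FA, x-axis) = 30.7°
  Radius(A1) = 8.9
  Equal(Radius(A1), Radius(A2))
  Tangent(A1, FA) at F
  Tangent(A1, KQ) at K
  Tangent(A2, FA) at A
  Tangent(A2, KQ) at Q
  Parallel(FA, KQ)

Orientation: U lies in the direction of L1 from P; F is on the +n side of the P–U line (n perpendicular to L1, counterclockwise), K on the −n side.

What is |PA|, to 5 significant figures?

27.009

The slot axis is L1's direction at 30.7°, so u = (cos 30.7°, sin 30.7°) = (0.85985, 0.51054) and n = (−sin 30.7°, cos 30.7°) = (-0.51054, 0.85985). P is at the origin and U lies 25.5 along u from P, so U = 25.5·u = (21.926, 13.019). Tangency of A1 to both parallel lines with radius 8.9 puts F and K at P ± 8.9·n: F = (-4.5438, 7.6527), K = (4.5438, -7.6527). Equal radii place A and Q the same way about U: A = U + 8.9·n = (17.382, 20.672), Q = U − 8.9·n = (26.470, 5.3662). Then |PA| = |A − P| = 27.009.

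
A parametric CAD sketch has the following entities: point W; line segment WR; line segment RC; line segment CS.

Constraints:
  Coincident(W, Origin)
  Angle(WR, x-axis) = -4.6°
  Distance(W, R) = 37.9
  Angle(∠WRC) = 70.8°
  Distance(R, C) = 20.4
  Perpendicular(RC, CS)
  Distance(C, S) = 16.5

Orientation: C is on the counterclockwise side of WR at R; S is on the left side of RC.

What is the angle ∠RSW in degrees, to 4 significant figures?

106.6°

∠WRC = 70.8°, so RC runs at -4.6° + (180° − 70.8°) = 104.6° from the x-axis; with |RC| = 20.4, C = R + 20.4·(cos 104.6°, sin 104.6°) = (32.64, 16.70). The perpendicularity gives CS at right angles to RC; with |CS| = 16.5 on the left of RC, S = C + 16.5·(-0.9677, -0.2521) = (16.67, 12.54). Then cos ∠RSW = SR·SW / (|SR||SW|), giving 106.6°.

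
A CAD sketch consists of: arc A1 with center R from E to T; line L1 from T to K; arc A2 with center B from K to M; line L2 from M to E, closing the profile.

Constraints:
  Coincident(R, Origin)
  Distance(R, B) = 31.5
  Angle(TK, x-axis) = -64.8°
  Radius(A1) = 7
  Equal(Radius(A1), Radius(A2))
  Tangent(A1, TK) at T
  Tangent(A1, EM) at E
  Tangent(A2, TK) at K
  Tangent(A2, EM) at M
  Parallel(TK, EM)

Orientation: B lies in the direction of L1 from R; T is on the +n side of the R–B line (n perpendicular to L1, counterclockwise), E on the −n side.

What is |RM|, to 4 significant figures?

32.27

Tangency of A1 to both parallel lines with radius 7.0 puts T and E at R ± 7.0·n: T = (6.334, 2.980), E = (-6.334, -2.980). Equal radii place K and M the same way about B: K = B + 7.0·n = (19.75, -25.52), M = B − 7.0·n = (7.078, -31.48). Then |RM| = |M − R| = 32.27.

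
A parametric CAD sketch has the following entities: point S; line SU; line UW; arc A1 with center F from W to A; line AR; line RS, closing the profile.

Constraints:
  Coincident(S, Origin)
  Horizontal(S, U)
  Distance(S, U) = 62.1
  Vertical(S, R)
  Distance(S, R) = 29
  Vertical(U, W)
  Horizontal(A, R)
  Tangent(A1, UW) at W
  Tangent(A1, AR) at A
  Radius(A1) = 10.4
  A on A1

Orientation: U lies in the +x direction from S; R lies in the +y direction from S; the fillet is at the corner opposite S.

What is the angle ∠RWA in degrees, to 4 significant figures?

35.49°

S is at the origin; S and U share the same y with |SU| = 62.1 and U on the +x side, so U = (62.10, 0.000). S and R share the same x with |SR| = 29.0 and R on the +y side, so R = (0.000, 29.00). The virtual corner opposite S is at (62.10, 29.00). A1 meets UW tangentially, so FW is at right angles to UW and the tangent condition forces FA to be normal to AR, with radius 10.4, so the center F sits 10.4 in from both sides at F = (51.70, 18.60). That places the tangent points at W = (62.10, 18.60) on UW and A = (51.70, 29.00) on AR. Then cos ∠RWA = WR·WA / (|WR||WA|), giving 35.49°.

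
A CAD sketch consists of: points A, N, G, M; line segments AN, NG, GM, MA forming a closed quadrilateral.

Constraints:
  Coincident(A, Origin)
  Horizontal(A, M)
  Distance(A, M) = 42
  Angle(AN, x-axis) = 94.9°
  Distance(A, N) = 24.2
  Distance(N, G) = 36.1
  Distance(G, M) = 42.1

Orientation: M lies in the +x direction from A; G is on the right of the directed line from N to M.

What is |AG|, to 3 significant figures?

11.9

A is at the origin; A and M share the same y with |AM| = 42.0 and M in +x, so M = (42.0, 0). AN runs at 94.9° with |AN| = 24.2, so N = (-2.07, 24.1). G is determined by |NG| = 36.1 and |GM| = 42.1 together: it lies at the intersection of circle(N, 36.1) and circle(M, 42.1). With |NM| = 50.2, the foot of the radical line on NM is 20.4 from N and the perpendicular offset is √(36.1² − 20.4²) = 29.8. Taking the right-of-NM solution: G = (1.59, -11.8).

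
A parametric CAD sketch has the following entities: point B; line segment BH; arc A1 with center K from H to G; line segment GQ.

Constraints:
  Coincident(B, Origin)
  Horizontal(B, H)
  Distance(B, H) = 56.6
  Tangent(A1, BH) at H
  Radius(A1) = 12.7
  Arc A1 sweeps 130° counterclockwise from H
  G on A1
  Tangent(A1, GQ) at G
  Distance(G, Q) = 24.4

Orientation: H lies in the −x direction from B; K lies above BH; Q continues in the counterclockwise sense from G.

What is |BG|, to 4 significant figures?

51.30

B is at the origin; BH is horizontal with |BH| = 56.6 and H on the −x side, so H = (-56.60, 0.000). Tangency of A1 to BH means the radius KH is perpendicular to BH, so K = H + (0, 12.7) = (-56.60, 12.70). On A1, H sits at bearing -90° from K; a 130° counterclockwise sweep puts G at bearing 40°, so G = K + 12.7·(cos 40°, sin 40°) = (-46.87, 20.86). Then |BG| = |G − B| = 51.30.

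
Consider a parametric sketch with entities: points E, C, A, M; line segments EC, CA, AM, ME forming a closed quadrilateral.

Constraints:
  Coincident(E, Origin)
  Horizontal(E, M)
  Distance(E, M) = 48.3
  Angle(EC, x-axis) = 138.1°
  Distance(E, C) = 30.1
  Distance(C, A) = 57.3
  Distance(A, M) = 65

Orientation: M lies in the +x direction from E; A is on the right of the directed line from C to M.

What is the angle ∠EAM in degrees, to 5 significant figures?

46.931°

Checks: EC at 138.1° ✓; |CA| = 57.30 ✓; |AM| = 65.00 ✓.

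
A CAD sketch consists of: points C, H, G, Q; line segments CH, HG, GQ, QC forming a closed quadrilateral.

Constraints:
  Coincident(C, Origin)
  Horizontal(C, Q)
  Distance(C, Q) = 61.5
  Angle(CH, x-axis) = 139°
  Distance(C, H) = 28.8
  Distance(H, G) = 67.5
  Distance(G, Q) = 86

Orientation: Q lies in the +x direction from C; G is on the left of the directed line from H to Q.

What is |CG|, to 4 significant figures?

75.89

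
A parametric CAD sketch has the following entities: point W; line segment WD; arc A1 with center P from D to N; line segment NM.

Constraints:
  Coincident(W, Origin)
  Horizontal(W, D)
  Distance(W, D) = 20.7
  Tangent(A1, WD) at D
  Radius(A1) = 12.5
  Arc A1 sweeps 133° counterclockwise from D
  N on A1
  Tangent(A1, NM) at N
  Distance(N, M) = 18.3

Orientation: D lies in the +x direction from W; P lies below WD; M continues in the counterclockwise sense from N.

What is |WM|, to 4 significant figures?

41.97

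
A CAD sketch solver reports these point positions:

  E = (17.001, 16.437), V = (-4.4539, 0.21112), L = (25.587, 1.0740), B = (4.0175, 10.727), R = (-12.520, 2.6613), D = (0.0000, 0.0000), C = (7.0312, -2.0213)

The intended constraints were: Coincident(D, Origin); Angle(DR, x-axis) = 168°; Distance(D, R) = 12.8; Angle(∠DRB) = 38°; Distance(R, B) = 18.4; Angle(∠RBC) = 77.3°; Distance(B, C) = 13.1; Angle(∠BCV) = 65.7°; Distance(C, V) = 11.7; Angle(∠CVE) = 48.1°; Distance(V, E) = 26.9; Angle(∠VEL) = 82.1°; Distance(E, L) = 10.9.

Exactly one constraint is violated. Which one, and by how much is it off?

Distance(E, L) = 10.9 — off by 6.70.

D = (0.00, 0.00) ✓; DR at 168.0° ✓; |DR| = 12.80 ✓; ∠DRB = 38.00° ✓; |RB| = 18.40 ✓; ∠RBC = 77.30° ✓; |BC| = 13.10 ✓; ∠BCV = 65.70° ✓; |CV| = 11.70 ✓; ∠CVE = 48.10° ✓; |VE| = 26.90 ✓; ∠VEL = 82.10° ✓; |EL| = 17.60 ✗.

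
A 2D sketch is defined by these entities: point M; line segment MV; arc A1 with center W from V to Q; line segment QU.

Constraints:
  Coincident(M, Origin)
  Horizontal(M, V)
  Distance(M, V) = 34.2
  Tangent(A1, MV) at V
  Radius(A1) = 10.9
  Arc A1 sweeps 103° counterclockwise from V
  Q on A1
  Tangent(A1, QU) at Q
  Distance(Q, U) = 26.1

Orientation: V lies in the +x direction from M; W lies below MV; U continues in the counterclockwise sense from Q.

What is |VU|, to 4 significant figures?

39.07

M is at the origin; M and V share the same y with |MV| = 34.2 and V on the +x side, so V = (34.20, 0.000). The tangent condition forces WV to be normal to MV, so W = V + (0, -10.9) = (34.20, -10.90). On A1, V sits at bearing 90° from W; a 103° counterclockwise sweep puts Q at bearing 193°, so Q = W + 10.9·(cos 193°, sin 193°) = (23.58, -13.35). The tangent condition forces WQ to be normal to QU, so QU runs along (−sin 193°, cos 193°); with |QU| = 26.1, U = (29.45, -38.78). Then |VU| = |U − V| = 39.07.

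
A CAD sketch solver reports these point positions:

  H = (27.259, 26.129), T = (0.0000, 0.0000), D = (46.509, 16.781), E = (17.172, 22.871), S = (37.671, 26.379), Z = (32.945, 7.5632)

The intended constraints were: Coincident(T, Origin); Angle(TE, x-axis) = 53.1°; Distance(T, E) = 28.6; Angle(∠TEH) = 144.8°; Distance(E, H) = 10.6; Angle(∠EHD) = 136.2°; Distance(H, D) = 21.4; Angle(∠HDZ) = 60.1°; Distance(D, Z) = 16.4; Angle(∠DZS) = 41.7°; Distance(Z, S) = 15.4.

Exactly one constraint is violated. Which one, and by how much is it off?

Distance(Z, S) = 15.4 — off by 4.00.

T = (0.00, 0.00) ✓; TE at 53.10° ✓; |TE| = 28.60 ✓; ∠TEH = 144.8° ✓; |EH| = 10.60 ✓; ∠EHD = 136.2° ✓; |HD| = 21.40 ✓; ∠HDZ = 60.10° ✓; |DZ| = 16.40 ✓; ∠DZS = 41.70° ✓; |ZS| = 19.40 ✗.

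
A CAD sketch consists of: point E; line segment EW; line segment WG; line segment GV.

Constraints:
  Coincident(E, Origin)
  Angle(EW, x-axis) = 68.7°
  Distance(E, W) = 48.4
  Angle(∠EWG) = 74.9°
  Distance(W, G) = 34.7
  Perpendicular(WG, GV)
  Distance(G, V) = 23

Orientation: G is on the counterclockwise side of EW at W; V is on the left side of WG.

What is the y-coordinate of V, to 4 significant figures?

25.98

∠EWG = 74.9°, so WG runs at 68.7° + (180° − 74.9°) = 173.8° from the x-axis; with |WG| = 34.7, G = W + 34.7·(cos 173.8°, sin 173.8°) = (-16.92, 48.84). The perpendicularity gives GV at right angles to WG; with |GV| = 23.0 on the left of WG, V = G + 23.0·(-0.1080, -0.9942) = (-19.40, 25.98). So V.y = 25.98.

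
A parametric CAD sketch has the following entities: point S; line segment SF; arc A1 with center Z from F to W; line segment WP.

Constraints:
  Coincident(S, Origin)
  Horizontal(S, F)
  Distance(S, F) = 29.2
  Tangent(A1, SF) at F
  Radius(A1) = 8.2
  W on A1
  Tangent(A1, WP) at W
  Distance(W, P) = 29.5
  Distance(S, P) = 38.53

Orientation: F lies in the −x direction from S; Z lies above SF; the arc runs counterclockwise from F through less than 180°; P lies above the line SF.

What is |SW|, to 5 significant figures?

22.156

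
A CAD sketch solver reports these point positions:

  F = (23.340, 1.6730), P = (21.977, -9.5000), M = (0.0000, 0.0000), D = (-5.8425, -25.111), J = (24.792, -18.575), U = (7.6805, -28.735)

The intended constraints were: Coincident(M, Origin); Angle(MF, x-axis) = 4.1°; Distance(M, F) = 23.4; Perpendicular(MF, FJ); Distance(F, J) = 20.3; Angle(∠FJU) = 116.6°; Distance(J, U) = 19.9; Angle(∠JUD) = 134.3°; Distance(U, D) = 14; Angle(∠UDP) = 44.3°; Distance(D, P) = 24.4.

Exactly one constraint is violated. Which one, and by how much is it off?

Distance(D, P) = 24.4 — off by 7.50.

M = (0.00, 0.00) ✓; MF at 4.100° ✓; |MF| = 23.40 ✓; ∠(MF, FJ) = 90.00° ✓; |FJ| = 20.30 ✓; ∠FJU = 116.6° ✓; |JU| = 19.90 ✓; ∠JUD = 134.3° ✓; |UD| = 14.00 ✓; ∠UDP = 44.30° ✓; |DP| = 31.90 ✗.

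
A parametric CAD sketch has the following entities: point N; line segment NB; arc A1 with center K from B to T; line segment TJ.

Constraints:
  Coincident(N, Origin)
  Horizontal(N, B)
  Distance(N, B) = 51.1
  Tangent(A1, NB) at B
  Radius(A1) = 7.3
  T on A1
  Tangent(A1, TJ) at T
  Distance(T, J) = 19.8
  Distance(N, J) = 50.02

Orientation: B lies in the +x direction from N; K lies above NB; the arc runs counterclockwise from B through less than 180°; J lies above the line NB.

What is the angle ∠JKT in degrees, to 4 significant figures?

69.76°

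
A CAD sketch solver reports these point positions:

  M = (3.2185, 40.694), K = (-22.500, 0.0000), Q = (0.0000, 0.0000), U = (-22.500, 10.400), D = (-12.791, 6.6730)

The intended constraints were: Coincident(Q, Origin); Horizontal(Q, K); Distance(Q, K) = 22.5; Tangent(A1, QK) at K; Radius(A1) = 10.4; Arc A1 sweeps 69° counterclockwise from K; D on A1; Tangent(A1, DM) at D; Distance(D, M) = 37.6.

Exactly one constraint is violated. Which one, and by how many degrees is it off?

Tangent(A1, DM) at D — off by 4.20°.

Q = (0.00, 0.00) ✓; Q.y = 0.00, K.y = 0.00 ✓; |QK| = 22.50 ✓; ∠(UK, KQ) = 90.00° ✓; |UK| = 10.40 ✓; bearing(U→D) − bearing(U→K) = 69.00° ✓; |UD| = 10.40 ✓; ∠(UD, DM) = 94.20° ✗; |DM| = 37.60 ✓.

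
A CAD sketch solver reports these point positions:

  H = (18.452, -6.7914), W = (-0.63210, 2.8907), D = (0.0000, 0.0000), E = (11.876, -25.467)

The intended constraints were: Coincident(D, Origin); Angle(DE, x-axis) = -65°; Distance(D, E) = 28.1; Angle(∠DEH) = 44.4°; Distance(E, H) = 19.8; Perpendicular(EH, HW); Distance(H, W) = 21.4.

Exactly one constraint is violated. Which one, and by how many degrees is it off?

Perpendicular(EH, HW) — off by 7.50°.

D = (0.00, 0.00) ✓; DE at -65.00° ✓; |DE| = 28.10 ✓; ∠DEH = 44.40° ✓; |EH| = 19.80 ✓; ∠(EH, HW) = 82.50° ✗; |HW| = 21.40 ✓.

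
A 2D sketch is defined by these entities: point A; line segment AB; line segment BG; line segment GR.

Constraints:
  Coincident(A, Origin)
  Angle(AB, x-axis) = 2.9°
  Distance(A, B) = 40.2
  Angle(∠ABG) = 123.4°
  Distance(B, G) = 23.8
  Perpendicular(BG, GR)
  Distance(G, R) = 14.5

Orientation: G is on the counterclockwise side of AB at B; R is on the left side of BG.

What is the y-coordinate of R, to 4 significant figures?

29.90

∠ABG = 123.4°, so BG runs at 2.9° + (180° − 123.4°) = 59.50° from the x-axis; with |BG| = 23.8, G = B + 23.8·(cos 59.50°, sin 59.50°) = (52.23, 22.54). BG ⟂ GR; with |GR| = 14.5 on the left of BG, R = G + 14.5·(-0.8616, 0.5075) = (39.73, 29.90). So R.y = 29.90.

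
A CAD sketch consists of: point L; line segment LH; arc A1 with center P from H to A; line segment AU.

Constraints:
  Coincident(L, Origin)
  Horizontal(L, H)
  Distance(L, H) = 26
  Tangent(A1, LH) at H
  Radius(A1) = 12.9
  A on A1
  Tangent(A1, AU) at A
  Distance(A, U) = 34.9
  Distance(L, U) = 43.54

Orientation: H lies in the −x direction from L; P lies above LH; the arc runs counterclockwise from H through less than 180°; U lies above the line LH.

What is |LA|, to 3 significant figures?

16.6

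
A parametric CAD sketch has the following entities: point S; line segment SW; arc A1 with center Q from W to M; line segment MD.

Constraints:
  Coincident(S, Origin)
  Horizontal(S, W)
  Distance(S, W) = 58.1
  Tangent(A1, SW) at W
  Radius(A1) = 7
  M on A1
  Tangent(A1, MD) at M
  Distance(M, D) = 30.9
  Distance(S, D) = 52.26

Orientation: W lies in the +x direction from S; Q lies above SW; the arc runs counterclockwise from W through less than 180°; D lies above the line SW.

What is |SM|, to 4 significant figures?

64.04

S is at the origin; SW is horizontal with |SW| = 58.1 and W on the +x side, so W = (58.10, 0.000). Since A1 is tangent to SW there, QW ⟂ SW, so Q = W + (0, 7) = (58.10, 7.000). Since QM ⟂ MD (tangency), |QD| = √(7.0² + 30.9²) = 31.68 regardless of where M sits on A1. So D lies on both circle(S, 52.26) and circle(Q, 31.68); the above-SW intersection is D = (40.33, 33.23). M is the foot of the tangent from D: M = (62.89, 12.11).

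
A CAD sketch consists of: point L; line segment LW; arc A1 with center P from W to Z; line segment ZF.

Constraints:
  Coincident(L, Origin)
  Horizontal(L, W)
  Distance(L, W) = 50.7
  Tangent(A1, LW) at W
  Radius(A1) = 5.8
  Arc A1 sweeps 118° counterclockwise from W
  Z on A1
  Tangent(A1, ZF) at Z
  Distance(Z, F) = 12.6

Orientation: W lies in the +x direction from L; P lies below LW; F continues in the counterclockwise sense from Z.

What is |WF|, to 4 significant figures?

19.66

On A1, W sits at bearing 90° from P; a 118° counterclockwise sweep puts Z at bearing 208°, so Z = P + 5.8·(cos 208°, sin 208°) = (45.58, -8.523). Since A1 is tangent to ZF there, PZ ⟂ ZF, so ZF runs along (−sin 208°, cos 208°); with |ZF| = 12.6, F = (51.49, -19.65). Then |WF| = |F − W| = 19.66.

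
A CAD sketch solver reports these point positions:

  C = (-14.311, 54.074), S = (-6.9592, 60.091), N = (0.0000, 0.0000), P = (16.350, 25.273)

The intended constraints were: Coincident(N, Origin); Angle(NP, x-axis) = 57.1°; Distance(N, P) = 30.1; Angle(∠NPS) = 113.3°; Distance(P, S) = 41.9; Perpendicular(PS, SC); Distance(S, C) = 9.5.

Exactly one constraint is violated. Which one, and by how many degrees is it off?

Perpendicular(PS, SC) — off by 5.50°.

N = (0.00, 0.00) ✓; NP at 57.10° ✓; |NP| = 30.10 ✓; ∠NPS = 113.3° ✓; |PS| = 41.90 ✓; ∠(PS, SC) = 95.50° ✗; |SC| = 9.500 ✓.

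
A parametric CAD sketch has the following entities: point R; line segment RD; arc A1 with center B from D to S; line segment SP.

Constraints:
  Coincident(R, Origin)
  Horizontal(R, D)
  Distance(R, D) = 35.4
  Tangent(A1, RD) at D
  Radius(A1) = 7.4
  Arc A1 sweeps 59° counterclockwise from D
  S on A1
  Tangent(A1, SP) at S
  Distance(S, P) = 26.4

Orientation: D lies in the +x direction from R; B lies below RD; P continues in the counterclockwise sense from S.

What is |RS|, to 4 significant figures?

29.28

R is at the origin; R and D share the same y with |RD| = 35.4 and D on the +x side, so D = (35.40, 0.000). Tangency of A1 to RD means the radius BD is perpendicular to RD, so B = D + (0, -7.4) = (35.40, -7.400). On A1, D sits at bearing 90° from B; a 59° counterclockwise sweep puts S at bearing 149°, so S = B + 7.4·(cos 149°, sin 149°) = (29.06, -3.589). Then |RS| = |S − R| = 29.28.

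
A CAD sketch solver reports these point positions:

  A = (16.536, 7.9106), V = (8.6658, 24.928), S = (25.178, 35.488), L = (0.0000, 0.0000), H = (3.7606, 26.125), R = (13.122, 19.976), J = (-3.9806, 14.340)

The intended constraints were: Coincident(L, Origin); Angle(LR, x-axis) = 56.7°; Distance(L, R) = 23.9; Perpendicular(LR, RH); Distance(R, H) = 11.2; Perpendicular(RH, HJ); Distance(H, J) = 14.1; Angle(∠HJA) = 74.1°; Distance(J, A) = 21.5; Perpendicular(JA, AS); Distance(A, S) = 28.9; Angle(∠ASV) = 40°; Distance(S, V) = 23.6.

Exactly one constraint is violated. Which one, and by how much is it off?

Distance(S, V) = 23.6 — off by 4.00.

L = (0.00, 0.00) ✓; LR at 56.70° ✓; |LR| = 23.90 ✓; ∠(LR, RH) = 90.00° ✓; |RH| = 11.20 ✓; ∠(RH, HJ) = 90.00° ✓; |HJ| = 14.10 ✓; ∠HJA = 74.10° ✓; |JA| = 21.50 ✓; ∠(JA, AS) = 90.00° ✓; |AS| = 28.90 ✓; ∠ASV = 40.00° ✓; |SV| = 19.60 ✗.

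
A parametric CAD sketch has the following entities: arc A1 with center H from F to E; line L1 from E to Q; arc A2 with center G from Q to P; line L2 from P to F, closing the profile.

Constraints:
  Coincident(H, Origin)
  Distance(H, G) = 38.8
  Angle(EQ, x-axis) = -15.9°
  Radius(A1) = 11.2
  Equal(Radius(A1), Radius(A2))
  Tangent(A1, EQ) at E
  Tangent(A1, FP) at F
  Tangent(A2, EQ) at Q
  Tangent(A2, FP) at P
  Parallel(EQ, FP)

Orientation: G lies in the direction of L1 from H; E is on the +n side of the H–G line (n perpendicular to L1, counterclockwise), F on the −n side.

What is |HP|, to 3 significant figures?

40.4

Tangency of A1 to both parallel lines with radius 11.2 puts E and F at H ± 11.2·n: E = (3.07, 10.8), F = (-3.07, -10.8). Equal radii place Q and P the same way about G: Q = G + 11.2·n = (40.4, 0.142), P = G − 11.2·n = (34.2, -21.4). Then |HP| = |P − H| = 40.4.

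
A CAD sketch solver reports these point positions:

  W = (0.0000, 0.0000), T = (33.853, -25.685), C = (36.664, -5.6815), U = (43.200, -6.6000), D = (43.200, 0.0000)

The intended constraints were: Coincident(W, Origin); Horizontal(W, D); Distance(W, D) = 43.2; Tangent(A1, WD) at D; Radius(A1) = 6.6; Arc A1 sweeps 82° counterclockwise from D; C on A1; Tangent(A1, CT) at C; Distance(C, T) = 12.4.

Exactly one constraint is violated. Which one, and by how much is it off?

Distance(C, T) = 12.4 — off by 7.80.

W = (0.00, 0.00) ✓; W.y = 0.00, D.y = 0.00 ✓; |WD| = 43.20 ✓; ∠(UD, DW) = 90.00° ✓; |UD| = 6.600 ✓; bearing(U→C) − bearing(U→D) = 82.00° ✓; |UC| = 6.600 ✓; ∠(UC, CT) = 90.00° ✓; |CT| = 20.20 ✗.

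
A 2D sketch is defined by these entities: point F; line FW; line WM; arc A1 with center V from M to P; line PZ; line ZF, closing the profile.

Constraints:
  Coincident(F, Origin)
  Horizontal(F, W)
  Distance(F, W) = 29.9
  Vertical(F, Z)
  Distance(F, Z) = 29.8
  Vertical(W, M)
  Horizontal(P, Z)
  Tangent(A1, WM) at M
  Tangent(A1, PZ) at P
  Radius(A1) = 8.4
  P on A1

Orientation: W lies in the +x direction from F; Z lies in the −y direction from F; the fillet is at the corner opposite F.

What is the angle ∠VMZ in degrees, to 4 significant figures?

15.69°

F is at the origin; FW is horizontal with |FW| = 29.9 and W on the +x side, so W = (29.90, 0.000). F and Z share the same x with |FZ| = 29.8 and Z on the −y side, so Z = (0.000, -29.80). The virtual corner opposite F is at (29.90, -29.80). A1 meets WM tangentially, so VM is at right angles to WM and since A1 is tangent to PZ there, VP ⟂ PZ, with radius 8.4, so the center V sits 8.4 in from both sides at V = (21.50, -21.40). That places the tangent points at M = (29.90, -21.40) on WM and P = (21.50, -29.80) on PZ. Then cos ∠VMZ = MV·MZ / (|MV||MZ|), giving 15.69°.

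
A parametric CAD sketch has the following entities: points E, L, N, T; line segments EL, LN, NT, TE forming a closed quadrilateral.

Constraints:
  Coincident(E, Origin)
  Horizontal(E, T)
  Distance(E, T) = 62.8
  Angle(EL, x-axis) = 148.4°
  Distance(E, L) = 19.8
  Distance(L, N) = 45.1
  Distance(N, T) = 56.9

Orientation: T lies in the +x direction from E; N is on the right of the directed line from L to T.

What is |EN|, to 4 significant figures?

27.23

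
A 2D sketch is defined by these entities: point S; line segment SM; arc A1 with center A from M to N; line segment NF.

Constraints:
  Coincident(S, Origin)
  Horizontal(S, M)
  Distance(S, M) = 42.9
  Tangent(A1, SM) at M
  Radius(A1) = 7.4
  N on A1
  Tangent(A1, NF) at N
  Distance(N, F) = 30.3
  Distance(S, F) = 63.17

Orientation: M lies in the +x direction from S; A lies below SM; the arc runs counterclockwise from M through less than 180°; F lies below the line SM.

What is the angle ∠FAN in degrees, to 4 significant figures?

76.28°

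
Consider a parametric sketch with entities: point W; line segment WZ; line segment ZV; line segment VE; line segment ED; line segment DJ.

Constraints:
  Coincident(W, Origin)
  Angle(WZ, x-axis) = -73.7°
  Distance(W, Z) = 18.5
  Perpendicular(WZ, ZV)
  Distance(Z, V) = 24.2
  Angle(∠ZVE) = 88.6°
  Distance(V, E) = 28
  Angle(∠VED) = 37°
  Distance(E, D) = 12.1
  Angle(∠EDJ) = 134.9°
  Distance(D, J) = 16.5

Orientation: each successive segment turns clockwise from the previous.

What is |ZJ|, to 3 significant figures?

19.3

W is at the origin; WZ runs at -73.7° with length 18.5, so Z = (5.19, -17.8). WZ ⟂ ZV, so ZV runs at -164°; with |ZV| = 24.2, V = (-18.0, -24.5). ∠ZVE = 88.6° gives VE at 105° from the x-axis; with |VE| = 28.0, E = (-25.2, 2.51). ∠VED = 37.0° gives ED at -38.1° from the x-axis; with |ED| = 12.1, D = (-15.7, -4.96). ∠EDJ = 134.9° gives DJ at -83.2° from the x-axis; with |DJ| = 16.5, J = (-13.8, -21.3). Then |ZJ| = |J − Z| = 19.3.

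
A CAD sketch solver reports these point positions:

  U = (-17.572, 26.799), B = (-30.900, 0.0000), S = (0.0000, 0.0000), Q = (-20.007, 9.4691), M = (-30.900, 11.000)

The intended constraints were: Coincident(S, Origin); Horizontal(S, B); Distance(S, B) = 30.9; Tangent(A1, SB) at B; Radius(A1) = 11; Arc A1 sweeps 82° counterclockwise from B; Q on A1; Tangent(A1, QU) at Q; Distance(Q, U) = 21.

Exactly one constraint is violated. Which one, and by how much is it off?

Distance(Q, U) = 21 — off by 3.50.

S = (0.00, 0.00) ✓; S.y = 0.00, B.y = 0.00 ✓; |SB| = 30.90 ✓; ∠(MB, BS) = 90.00° ✓; |MB| = 11.00 ✓; bearing(M→Q) − bearing(M→B) = 82.00° ✓; |MQ| = 11.00 ✓; ∠(MQ, QU) = 90.00° ✓; |QU| = 17.50 ✗.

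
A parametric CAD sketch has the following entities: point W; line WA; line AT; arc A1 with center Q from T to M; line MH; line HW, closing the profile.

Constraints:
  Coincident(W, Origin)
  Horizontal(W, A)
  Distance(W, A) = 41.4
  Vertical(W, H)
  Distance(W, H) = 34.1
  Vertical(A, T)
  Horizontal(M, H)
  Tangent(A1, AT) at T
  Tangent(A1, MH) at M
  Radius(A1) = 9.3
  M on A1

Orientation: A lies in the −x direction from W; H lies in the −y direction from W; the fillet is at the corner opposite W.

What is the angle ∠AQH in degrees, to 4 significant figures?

126.7°

WH is vertical with |WH| = 34.1 and H on the −y side, so H = (0.000, -34.10). The virtual corner opposite W is at (-41.40, -34.10). A1 meets AT tangentially, so QT is at right angles to AT and tangency of A1 to MH means the radius QM is perpendicular to MH, with radius 9.3, so the center Q sits 9.3 in from both sides at Q = (-32.10, -24.80). Then cos ∠AQH = QA·QH / (|QA||QH|), giving 126.7°.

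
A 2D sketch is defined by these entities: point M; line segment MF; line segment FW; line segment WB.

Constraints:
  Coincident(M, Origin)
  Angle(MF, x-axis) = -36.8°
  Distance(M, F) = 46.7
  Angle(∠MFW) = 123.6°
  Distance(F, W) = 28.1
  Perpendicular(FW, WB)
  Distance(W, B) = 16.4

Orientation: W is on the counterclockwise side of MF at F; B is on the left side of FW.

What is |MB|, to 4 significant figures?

58.45

M is at the origin; MF runs at -36.8° with length 46.7, so F = 46.7·(cos -36.8°, sin -36.8°) = (37.39, -27.97). ∠MFW = 123.6°, so FW runs at -36.8° + (180° − 123.6°) = 19.60° from the x-axis; with |FW| = 28.1, W = F + 28.1·(cos 19.60°, sin 19.60°) = (63.87, -18.55). FW is perpendicular to WB; with |WB| = 16.4 on the left of FW, B = W + 16.4·(-0.3355, 0.9421) = (58.36, -3.098). Then |MB| = |B − M| = 58.45.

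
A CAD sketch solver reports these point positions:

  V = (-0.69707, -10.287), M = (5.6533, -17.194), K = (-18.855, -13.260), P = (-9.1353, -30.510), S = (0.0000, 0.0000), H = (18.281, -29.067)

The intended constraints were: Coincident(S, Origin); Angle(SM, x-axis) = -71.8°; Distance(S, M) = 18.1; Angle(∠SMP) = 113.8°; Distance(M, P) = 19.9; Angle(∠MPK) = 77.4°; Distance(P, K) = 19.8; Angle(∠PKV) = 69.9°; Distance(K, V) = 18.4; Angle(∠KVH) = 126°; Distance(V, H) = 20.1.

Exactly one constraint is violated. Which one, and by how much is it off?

Distance(V, H) = 20.1 — off by 6.60.

S = (0.00, 0.00) ✓; SM at -71.80° ✓; |SM| = 18.10 ✓; ∠SMP = 113.8° ✓; |MP| = 19.90 ✓; ∠MPK = 77.40° ✓; |PK| = 19.80 ✓; ∠PKV = 69.90° ✓; |KV| = 18.40 ✓; ∠KVH = 126.0° ✓; |VH| = 26.70 ✗.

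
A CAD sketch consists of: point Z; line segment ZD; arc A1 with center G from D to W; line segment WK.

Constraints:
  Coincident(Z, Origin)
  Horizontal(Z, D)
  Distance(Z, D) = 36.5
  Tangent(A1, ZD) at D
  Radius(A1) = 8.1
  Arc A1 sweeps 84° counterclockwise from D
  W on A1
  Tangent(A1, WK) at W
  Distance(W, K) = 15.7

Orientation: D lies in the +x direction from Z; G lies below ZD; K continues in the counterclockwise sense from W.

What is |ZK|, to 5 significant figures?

35.233

Z is at the origin; Z and D share the same y with |ZD| = 36.5 and D on the +x side, so D = (36.500, 0.0000). A1 meets ZD tangentially, so GD is at right angles to ZD, so G = D + (0, -8.1) = (36.500, -8.1000). On A1, D sits at bearing 90° from G; an 84° counterclockwise sweep puts W at bearing 174°, so W = G + 8.1·(cos 174°, sin 174°) = (28.444, -7.2533). A1 meets WK tangentially, so GW is at right angles to WK, so WK runs along (−sin 174°, cos 174°); with |WK| = 15.7, K = (26.803, -22.867). Then |ZK| = |K − Z| = 35.233.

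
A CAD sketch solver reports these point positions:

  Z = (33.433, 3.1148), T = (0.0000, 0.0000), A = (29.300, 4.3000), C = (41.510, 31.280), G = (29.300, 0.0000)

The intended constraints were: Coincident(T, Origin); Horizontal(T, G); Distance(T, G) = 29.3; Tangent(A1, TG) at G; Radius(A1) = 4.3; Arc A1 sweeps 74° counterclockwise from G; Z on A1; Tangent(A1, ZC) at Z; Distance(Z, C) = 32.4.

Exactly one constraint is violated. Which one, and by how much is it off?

Distance(Z, C) = 32.4 — off by 3.10.

T = (0.00, 0.00) ✓; T.y = 0.00, G.y = 0.00 ✓; |TG| = 29.30 ✓; ∠(AG, GT) = 90.00° ✓; |AG| = 4.300 ✓; bearing(A→Z) − bearing(A→G) = 74.00° ✓; |AZ| = 4.300 ✓; ∠(AZ, ZC) = 90.00° ✓; |ZC| = 29.30 ✗.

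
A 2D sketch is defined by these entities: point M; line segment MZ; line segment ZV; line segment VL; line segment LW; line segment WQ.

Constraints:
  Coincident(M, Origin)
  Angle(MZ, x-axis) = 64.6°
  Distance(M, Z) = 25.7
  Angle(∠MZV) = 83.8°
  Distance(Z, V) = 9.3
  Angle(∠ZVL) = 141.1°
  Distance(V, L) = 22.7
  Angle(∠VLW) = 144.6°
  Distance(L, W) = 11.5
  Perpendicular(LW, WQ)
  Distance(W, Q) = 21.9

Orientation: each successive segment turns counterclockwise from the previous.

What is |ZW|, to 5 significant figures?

39.320

M is at the origin; MZ runs at 64.6° with length 25.7, so Z = (11.024, 23.216). ∠MZV = 83.8° gives ZV at 160.80° from the x-axis; with |ZV| = 9.3, V = (2.2409, 26.274). ∠ZVL = 141.1° gives VL at -160.30° from the x-axis; with |VL| = 22.7, L = (-19.130, 18.622). ∠VLW = 144.6° gives LW at -124.90° from the x-axis; with |LW| = 11.5, W = (-25.710, 9.1904). Then |ZW| = |W − Z| = 39.320.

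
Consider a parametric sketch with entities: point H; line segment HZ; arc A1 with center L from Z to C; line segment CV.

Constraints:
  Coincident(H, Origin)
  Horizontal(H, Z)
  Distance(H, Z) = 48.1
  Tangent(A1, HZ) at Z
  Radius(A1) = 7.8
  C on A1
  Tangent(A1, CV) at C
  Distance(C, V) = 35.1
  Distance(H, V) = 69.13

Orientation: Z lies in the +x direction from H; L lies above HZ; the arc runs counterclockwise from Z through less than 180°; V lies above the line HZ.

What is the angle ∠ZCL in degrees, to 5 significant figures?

43.378°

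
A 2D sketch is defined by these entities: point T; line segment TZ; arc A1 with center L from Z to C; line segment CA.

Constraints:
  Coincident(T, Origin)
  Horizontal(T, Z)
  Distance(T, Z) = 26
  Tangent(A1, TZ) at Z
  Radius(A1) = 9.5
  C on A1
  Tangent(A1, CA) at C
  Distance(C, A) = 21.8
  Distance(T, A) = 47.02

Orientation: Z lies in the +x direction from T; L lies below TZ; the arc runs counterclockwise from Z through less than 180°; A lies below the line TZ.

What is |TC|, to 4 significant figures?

25.26

Checks: T = (0.00, 0.00) ✓; ∠(LZ, ZT) = 90.00° ✓; |LZ| = 9.500 ✓; |LC| = 9.500 ✓; ∠(LC, CA) = 90.00° ✓; |CA| = 21.80 ✓; |TA| = 47.02 ✓.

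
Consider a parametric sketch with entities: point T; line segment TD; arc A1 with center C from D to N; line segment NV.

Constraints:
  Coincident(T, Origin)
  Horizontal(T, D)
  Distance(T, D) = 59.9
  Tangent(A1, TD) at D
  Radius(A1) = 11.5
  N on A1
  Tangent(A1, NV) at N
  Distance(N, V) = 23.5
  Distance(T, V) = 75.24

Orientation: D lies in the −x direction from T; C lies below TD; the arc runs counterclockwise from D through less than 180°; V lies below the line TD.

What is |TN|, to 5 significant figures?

72.482

Checks: |CN| = 11.50 ✓; ∠(CN, NV) = 90.00° ✓; |NV| = 23.50 ✓; |TV| = 75.24 ✓.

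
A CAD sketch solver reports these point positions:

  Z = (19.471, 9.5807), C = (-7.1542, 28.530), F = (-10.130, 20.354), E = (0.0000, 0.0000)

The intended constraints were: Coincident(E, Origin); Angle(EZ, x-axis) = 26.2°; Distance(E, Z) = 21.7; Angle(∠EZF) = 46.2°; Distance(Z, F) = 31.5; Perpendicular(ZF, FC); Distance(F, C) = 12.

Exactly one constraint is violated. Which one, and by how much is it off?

Distance(F, C) = 12 — off by 3.30.

E = (0.00, 0.00) ✓; EZ at 26.20° ✓; |EZ| = 21.70 ✓; ∠EZF = 46.20° ✓; |ZF| = 31.50 ✓; ∠(ZF, FC) = 90.00° ✓; |FC| = 8.701 ✗.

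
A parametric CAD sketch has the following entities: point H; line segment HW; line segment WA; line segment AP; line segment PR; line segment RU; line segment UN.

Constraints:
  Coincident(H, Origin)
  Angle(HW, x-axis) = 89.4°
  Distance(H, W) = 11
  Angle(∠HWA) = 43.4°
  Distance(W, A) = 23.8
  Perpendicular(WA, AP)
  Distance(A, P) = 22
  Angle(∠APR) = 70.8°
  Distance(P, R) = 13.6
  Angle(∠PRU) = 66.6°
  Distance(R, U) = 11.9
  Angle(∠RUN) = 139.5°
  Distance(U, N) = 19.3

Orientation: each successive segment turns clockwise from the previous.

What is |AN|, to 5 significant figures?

15.752

H is at the origin; HW runs at 89.4° with length 11.0, so W = (0.11519, 10.999). ∠HWA = 43.4° gives WA at -47.200° from the x-axis; with |WA| = 23.8, A = (16.286, -6.4634). The perpendicularity gives AP at right angles to WA, so AP runs at -137.20°; with |AP| = 22.0, P = (0.14384, -21.411). ∠APR = 70.8° gives PR at 113.60° from the x-axis; with |PR| = 13.6, R = (-5.3009, -8.9485). ∠PRU = 66.6° gives RU at 0.20000° from the x-axis; with |RU| = 11.9, U = (6.5990, -8.9070). ∠RUN = 139.5° gives UN at -40.300° from the x-axis; with |UN| = 19.3, N = (21.319, -21.390). Then |AN| = |N − A| = 15.752.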